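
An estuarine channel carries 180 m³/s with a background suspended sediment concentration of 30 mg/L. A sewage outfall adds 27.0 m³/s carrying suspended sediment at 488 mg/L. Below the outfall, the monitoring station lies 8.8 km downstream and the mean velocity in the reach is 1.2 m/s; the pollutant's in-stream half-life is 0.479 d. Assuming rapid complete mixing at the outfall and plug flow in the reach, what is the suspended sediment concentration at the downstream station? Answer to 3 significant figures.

79.4 mg/L

Conservation of mass: C = (180.0·30.00 + 27.00·488.0) / 207.0 = 18580/207.0 = 89.74 mg/L.
Travel time t = 8.8·1000 / 1.2 = 7333 s = 2.037 h.
Half-life 0.479 d → k = ln 2 / 0.479 = 1.447 d⁻¹.
Applying C = C₀e^(−kt): 89.74 × 0.8844 = 79.37 mg/L.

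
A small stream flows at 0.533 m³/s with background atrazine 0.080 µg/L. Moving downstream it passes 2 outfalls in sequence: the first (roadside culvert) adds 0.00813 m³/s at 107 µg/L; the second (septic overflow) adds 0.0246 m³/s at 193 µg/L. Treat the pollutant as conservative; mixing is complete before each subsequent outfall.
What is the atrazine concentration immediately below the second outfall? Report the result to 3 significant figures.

10.0 µg/L

Outfall 1: combined Q = 0.5411 m³/s; C = (0.5330·0.08000 + 0.008130·107.0)/0.5411 = 1.686 µg/L.
Outfall 2: combined Q = 0.5657 m³/s; C = (0.5411·1.686 + 0.02460·193.0)/0.5657 = 10.01 µg/L.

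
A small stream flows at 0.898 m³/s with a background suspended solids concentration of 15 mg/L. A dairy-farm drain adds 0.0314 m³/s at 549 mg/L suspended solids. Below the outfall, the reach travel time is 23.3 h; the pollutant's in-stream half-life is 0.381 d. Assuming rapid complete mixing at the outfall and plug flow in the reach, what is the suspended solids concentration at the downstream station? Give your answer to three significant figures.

5.65 mg/L

After mixing, C = (0.8980·15.00 + 0.03140·549.0) / 0.9294 = 30.71/0.9294 = 33.04 mg/L.
Half-life 0.381 d → k = ln 2 / 0.381 = 1.819 d⁻¹.
Decay over the reach: 33.04·exp(−kt) = 33.04·0.1710 = 5.649 mg/L.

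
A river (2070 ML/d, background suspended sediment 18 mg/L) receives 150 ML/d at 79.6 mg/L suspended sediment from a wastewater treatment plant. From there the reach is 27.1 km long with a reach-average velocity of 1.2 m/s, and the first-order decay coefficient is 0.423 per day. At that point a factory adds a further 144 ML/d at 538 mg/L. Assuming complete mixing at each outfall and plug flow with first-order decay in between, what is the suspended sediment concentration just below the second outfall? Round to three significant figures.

Conservation of mass: C = (2070·18.00 + 150.0·79.60) / 2220 = 49200/2220 = 22.16 mg/L; combined flow 2220 ML/d.
Travel time t = 27.1·1000 / 1.2 = 22580 s = 6.273 h.
Decay over the reach: 22.16·exp(−kt) = 22.16·0.8953 = 19.84 mg/L.
Second outfall: C = (2220·19.84 + 144.0·538.0)/2364 = 51.41 mg/L.

51.4 mg/L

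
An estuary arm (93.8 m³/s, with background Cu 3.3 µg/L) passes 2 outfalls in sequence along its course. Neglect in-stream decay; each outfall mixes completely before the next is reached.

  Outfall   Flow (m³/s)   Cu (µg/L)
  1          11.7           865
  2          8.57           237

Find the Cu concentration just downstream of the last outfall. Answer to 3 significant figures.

109 µg/L

Below outfall 1: Q → 105.5 m³/s, C = (93.80·3.300 + 11.70·865.0)/105.5 = 98.86 µg/L.
Below outfall 2: Q → 114.1 m³/s, C = (105.5·98.86 + 8.570·237.0)/114.1 = 109.2 µg/L.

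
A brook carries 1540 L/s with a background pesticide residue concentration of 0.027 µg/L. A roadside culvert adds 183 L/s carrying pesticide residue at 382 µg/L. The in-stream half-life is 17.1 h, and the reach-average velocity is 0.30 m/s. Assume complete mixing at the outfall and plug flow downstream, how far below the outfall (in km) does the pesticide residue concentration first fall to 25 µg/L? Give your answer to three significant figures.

12.9 km

Mixed concentration C = ΣQC/ΣQ = (1540·0.02700 + 183.0·382.0) / 1723 = 69950/1723 = 40.60 µg/L.
Half-life 17.1 h → k = ln 2 / 17.1 = 0.04053 h⁻¹ = 0.9728 d⁻¹.
Set 40.60·exp(−k·t) = 25 → t = ln(40.60/25)/k = 43060 s = 11.96 h.
Distance = v·t = 0.30·43060 = 12920 m = 12.92 km.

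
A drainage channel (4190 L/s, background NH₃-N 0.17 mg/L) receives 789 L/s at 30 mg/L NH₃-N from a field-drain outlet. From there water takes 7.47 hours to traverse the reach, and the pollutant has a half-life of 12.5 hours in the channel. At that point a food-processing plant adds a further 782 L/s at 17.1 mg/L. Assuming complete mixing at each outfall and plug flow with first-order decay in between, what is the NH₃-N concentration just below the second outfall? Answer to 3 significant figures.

5.12 mg/L

After mixing, C = (4190·0.1700 + 789.0·30.00) / 4979 = 24380/4979 = 4.897 mg/L; combined flow 4979 L/s.
Half-life 12.5 h → k = ln 2 / 12.5 = 0.05545 h⁻¹ = 1.331 d⁻¹.
First-order decay: C = 4.897·exp(−k·t) = 4.897·0.6609 = 3.236 mg/L.
Second outfall: C = (4979·3.236 + 782.0·17.10)/5761 = 5.118 mg/L.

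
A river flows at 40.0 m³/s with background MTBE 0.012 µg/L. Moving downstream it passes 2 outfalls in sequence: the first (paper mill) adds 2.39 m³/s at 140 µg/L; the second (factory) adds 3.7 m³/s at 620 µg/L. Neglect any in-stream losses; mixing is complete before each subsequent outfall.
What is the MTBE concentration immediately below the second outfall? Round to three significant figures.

Outfall 1: combined Q = 42.39 m³/s; C = (40.00·0.01200 + 2.390·140.0)/42.39 = 7.905 µg/L.
Outfall 2: combined Q = 46.09 m³/s; C = (42.39·7.905 + 3.700·620.0)/46.09 = 57.04 µg/L.

57.0 µg/L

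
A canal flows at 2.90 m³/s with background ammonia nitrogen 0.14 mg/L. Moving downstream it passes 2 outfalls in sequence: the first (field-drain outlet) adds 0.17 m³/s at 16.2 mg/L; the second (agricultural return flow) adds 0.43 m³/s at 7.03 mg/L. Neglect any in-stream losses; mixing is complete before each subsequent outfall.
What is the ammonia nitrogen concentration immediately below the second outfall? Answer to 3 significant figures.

1.77 mg/L

Outfall 1: combined Q = 3.070 m³/s; C = (2.900·0.1400 + 0.1700·16.20)/3.070 = 1.029 mg/L.
Outfall 2: combined Q = 3.500 m³/s; C = (3.070·1.029 + 0.4300·7.030)/3.500 = 1.767 mg/L.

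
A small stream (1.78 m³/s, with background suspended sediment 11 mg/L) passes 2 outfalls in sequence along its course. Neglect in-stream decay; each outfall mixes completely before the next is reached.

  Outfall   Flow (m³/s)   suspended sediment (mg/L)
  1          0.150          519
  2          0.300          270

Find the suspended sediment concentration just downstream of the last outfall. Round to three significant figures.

80.0 mg/L

Outfall 1: combined Q = 1.930 m³/s; C = (1.780·11.00 + 0.1500·519.0)/1.930 = 50.48 mg/L.
Outfall 2: combined Q = 2.230 m³/s; C = (1.930·50.48 + 0.3000·270.0)/2.230 = 80.01 mg/L.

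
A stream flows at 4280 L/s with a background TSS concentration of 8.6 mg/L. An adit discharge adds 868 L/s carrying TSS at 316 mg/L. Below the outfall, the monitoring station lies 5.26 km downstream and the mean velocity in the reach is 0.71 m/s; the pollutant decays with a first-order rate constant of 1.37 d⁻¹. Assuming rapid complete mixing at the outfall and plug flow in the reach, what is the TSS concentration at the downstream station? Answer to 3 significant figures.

Mass balance: C = (4280·8.600 + 868.0·316.0) / 5148 = 311100/5148 = 60.43 mg/L.
Travel time t = 5.26·1000 / 0.71 = 7408 s = 2.058 h.
Decay over the reach: 60.43·exp(−kt) = 60.43·0.8892 = 53.73 mg/L.

53.7 mg/L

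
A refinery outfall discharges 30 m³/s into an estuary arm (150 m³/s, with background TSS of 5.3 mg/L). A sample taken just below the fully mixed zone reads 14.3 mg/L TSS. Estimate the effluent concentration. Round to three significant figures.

59.3 mg/L

Mass balance: 150.0·5.300 + 30.00·Cₑ = 180.0·14.30
→ Cₑ = (180.0·14.30 − 150.0·5.300) / 30.00 = 59.30 mg/L.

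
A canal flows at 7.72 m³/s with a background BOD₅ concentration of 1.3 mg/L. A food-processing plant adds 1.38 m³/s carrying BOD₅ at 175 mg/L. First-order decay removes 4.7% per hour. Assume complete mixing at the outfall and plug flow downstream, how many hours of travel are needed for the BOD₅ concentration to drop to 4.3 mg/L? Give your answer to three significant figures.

Mixed concentration C = ΣQC/ΣQ = (7.720·1.300 + 1.380·175.0) / 9.100 = 251.5/9.100 = 27.64 mg/L.
4.7%/h lost → k = −ln(1 − 0.047) = 0.04814 h⁻¹.
27.64·exp(−k·t) = 4.3 → t = ln(27.64/4.3)/k = 139100 s = 38.65 h.

38.7 h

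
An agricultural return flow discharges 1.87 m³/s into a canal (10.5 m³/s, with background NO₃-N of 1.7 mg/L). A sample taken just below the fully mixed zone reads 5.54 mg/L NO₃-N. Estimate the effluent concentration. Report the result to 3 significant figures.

27.1 mg/L

Mass balance: 10.50·1.700 + 1.870·Cₑ = 12.37·5.540
→ Cₑ = (12.37·5.540 − 10.50·1.700) / 1.870 = 27.10 mg/L.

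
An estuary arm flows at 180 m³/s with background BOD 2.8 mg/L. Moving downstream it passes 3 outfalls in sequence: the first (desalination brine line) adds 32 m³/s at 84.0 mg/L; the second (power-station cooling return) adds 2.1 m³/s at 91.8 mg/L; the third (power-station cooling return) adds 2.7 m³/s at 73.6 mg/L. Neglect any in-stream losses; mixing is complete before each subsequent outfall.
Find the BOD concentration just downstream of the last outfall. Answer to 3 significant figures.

16.5 mg/L

After outfall 1: Q = 180.0 + 32.00 = 212.0 m³/s; C = (180.0·2.800 + 32.00·84.00)/212.0 = 15.06 mg/L.
After outfall 2: Q = 212.0 + 2.100 = 214.1 m³/s; C = (212.0·15.06 + 2.100·91.80)/214.1 = 15.81 mg/L.
After outfall 3: Q = 214.1 + 2.700 = 216.8 m³/s; C = (214.1·15.81 + 2.700·73.60)/216.8 = 16.53 mg/L.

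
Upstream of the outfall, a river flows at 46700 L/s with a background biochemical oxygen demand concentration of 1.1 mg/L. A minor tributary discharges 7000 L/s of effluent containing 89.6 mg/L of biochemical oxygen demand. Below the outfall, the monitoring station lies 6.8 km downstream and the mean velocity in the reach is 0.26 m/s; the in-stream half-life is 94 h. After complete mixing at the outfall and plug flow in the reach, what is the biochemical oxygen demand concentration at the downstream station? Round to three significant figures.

12.0 mg/L

Mass balance: C = (46700·1.100 + 7000·89.60) / 53700 = 678600/53700 = 12.64 mg/L.
Travel time t = 6.8·1000 / 0.26 = 26150 s = 7.265 h.
Half-life 94 h → k = ln 2 / 94 = 0.007374 h⁻¹ = 0.1770 d⁻¹.
After decay, C = 12.64 × e^(−kt) = 12.64 × 0.9478 = 11.98 mg/L.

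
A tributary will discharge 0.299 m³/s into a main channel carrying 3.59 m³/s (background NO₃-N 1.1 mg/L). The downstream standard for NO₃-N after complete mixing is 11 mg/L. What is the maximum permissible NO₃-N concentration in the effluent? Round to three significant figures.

At the limit, (Qr·Cr + Qe·Cₑ)/(Qr + Qe) = 11:
Cₑ = (3.889·11 − 3.590·1.100) / 0.2990 = 129.9 mg/L.

130 mg/L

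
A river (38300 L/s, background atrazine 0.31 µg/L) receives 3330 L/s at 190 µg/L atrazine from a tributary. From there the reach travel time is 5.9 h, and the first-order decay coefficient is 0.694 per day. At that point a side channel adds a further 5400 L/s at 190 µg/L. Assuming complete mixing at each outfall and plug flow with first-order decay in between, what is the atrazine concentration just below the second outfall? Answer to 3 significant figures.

Mass balance: C = (38300·0.3100 + 3330·190.0) / 41630 = 644600/41630 = 15.48 µg/L; combined flow 41630 L/s.
Decay over the reach: 15.48·exp(−kt) = 15.48·0.8432 = 13.05 µg/L.
At the second outfall, C = (41630·13.05 + 5400·190.0) / (41630 + 5400) = 33.37 µg/L.

33.4 µg/L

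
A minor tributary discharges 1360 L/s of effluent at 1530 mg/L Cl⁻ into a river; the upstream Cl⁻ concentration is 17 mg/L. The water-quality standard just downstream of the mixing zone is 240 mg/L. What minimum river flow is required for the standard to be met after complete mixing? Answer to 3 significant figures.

7870 L/s

Set C_mix = 240: (Q·17.00 + 1360·1530) / (Q + 1360) = 240
→ Q = 1360·(1530 − 240)/(240 − 17.00) = 7867 L/s.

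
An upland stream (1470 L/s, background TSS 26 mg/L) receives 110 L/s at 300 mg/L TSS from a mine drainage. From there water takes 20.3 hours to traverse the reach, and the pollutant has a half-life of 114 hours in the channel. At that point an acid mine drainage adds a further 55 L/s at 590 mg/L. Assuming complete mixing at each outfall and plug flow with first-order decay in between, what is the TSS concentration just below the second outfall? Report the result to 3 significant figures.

Mass balance: C = (1470·26.00 + 110.0·300.0) / 1580 = 71220/1580 = 45.08 mg/L; combined flow 1580 L/s.
Half-life 114 h → k = ln 2 / 114 = 0.006080 h⁻¹ = 0.1459 d⁻¹.
After decay, C = 45.08 × e^(−kt) = 45.08 × 0.8839 = 39.84 mg/L.
At the second outfall, C = (1580·39.84 + 55.00·590.0) / (1580 + 55.00) = 58.35 mg/L.

58.3 mg/L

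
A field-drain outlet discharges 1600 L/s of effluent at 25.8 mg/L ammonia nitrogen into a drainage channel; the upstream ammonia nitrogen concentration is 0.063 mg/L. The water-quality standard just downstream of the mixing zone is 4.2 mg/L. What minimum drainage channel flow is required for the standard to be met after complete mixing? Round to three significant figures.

8350 L/s

Set C_mix = 4.2: (Q·0.06300 + 1600·25.80) / (Q + 1600) = 4.2
→ Q = 1600·(25.80 − 4.2)/(4.2 − 0.06300) = 8354 L/s.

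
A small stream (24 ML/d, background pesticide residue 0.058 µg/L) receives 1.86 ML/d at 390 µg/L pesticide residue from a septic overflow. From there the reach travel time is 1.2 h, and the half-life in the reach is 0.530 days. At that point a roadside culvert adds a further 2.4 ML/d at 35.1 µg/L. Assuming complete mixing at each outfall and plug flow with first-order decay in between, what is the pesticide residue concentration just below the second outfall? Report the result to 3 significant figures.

Flow-weighted average: C = (24.00·0.05800 + 1.860·390.0) / 25.86 = 726.8/25.86 = 28.10 µg/L; combined flow 25.86 ML/d.
Half-life 0.530 d → k = ln 2 / 0.530 = 1.308 d⁻¹.
First-order decay: C = 28.10·exp(−k·t) = 28.10·0.9367 = 26.33 µg/L.
Second outfall: C = (25.86·26.33 + 2.400·35.10)/28.26 = 27.07 µg/L.

27.1 µg/L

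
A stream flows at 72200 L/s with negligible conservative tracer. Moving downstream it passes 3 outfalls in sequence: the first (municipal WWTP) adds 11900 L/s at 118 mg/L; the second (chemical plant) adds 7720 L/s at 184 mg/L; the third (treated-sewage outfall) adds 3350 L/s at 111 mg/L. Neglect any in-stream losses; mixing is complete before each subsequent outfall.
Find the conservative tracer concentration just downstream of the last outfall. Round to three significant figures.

33.6 mg/L

Below outfall 1: Q → 84100 L/s, C = (72200·0 + 11900·118.0)/84100 = 16.70 mg/L.
Below outfall 2: Q → 91820 L/s, C = (84100·16.70 + 7720·184.0)/91820 = 30.76 mg/L.
Below outfall 3: Q → 95170 L/s, C = (91820·30.76 + 3350·111.0)/95170 = 33.59 mg/L.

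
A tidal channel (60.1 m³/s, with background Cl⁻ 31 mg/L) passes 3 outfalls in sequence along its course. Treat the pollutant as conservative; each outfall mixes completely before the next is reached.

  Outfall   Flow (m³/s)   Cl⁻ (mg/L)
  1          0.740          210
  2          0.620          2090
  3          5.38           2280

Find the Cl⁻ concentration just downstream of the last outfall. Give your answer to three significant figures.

After outfall 1: Q = 60.10 + 0.7400 = 60.84 m³/s; C = (60.10·31.00 + 0.7400·210.0)/60.84 = 33.18 mg/L.
After outfall 2: Q = 60.84 + 0.6200 = 61.46 m³/s; C = (60.84·33.18 + 0.6200·2090)/61.46 = 53.93 mg/L.
After outfall 3: Q = 61.46 + 5.380 = 66.84 m³/s; C = (61.46·53.93 + 5.380·2280)/66.84 = 233.1 mg/L.

233 mg/L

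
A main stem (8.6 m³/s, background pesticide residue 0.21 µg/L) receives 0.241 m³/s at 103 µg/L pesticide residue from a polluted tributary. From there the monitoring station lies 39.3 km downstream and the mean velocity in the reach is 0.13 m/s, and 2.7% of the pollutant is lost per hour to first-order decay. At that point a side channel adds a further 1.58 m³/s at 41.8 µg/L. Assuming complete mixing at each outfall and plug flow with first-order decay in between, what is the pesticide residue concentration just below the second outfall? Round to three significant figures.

Mass balance: C = (8.600·0.2100 + 0.2410·103.0) / 8.841 = 26.63/8.841 = 3.012 µg/L; combined flow 8.841 m³/s.
Travel time t = 39.3·1000 / 0.13 = 302300 s = 83.97 h.
2.7%/h lost → k = −ln(1 − 0.027) = 0.02737 h⁻¹.
First-order decay: C = 3.012·exp(−k·t) = 3.012·0.1004 = 0.3024 µg/L.
At the second outfall, C = (8.841·0.3024 + 1.580·41.80) / (8.841 + 1.580) = 6.594 µg/L.

6.59 µg/L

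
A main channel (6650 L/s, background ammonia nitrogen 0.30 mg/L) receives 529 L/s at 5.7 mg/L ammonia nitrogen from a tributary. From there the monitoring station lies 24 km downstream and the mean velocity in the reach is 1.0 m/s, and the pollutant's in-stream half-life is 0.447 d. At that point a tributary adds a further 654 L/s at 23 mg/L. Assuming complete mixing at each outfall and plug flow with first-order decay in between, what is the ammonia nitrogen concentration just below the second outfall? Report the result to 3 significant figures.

After mixing, C = (6650·0.3000 + 529.0·5.700) / 7179 = 5010/7179 = 0.6979 mg/L; combined flow 7179 L/s.
Travel time t = 24·1000 / 1.0 = 24000 s = 6.667 h.
Half-life 0.447 d → k = ln 2 / 0.447 = 1.551 d⁻¹.
First-order decay: C = 0.6979·exp(−k·t) = 0.6979·0.6500 = 0.4537 mg/L.
At the second outfall, C = (7179·0.4537 + 654.0·23.00) / (7179 + 654.0) = 2.336 mg/L.

2.34 mg/L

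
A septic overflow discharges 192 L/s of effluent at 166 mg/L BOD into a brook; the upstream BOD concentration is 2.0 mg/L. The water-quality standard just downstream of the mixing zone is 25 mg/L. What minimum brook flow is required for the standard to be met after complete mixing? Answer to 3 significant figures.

1180 L/s

Set C_mix = 25: (Q·2.000 + 192.0·166.0) / (Q + 192.0) = 25
→ Q = 192.0·(166.0 − 25)/(25 − 2.000) = 1177 L/s.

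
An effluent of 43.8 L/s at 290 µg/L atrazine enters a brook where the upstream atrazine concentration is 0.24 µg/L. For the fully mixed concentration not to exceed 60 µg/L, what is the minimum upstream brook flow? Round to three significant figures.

169 L/s

Set C_mix = 60: (Q·0.2400 + 43.80·290.0) / (Q + 43.80) = 60
→ Q = 43.80·(290.0 − 60)/(60 − 0.2400) = 168.6 L/s.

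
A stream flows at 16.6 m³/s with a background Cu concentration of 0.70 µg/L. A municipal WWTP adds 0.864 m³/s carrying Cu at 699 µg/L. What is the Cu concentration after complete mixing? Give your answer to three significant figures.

35.2 µg/L

Flow-weighted average: C = (16.60·0.7000 + 0.8640·699.0) / 17.46 = 615.6/17.46 = 35.25 µg/L.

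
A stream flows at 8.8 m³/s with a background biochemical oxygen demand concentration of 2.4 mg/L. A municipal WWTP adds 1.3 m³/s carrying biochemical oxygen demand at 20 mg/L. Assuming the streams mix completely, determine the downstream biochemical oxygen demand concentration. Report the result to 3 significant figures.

Mixed concentration C = ΣQC/ΣQ = (8.800·2.400 + 1.300·20.00) / 10.10 = 47.12/10.10 = 4.665 mg/L.

4.67 mg/L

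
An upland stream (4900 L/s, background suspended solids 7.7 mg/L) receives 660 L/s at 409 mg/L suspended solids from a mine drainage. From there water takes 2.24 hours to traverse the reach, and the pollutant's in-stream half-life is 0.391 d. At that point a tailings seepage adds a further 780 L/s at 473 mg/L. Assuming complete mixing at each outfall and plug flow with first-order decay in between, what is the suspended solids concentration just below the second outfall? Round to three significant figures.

99.3 mg/L

Mass balance: C = (4900·7.700 + 660.0·409.0) / 5560 = 307700/5560 = 55.34 mg/L; combined flow 5560 L/s.
Half-life 0.391 d → k = ln 2 / 0.391 = 1.773 d⁻¹.
Decay over the reach: 55.34·exp(−kt) = 55.34·0.8475 = 46.90 mg/L.
Second outfall: C = (5560·46.90 + 780.0·473.0)/6340 = 99.32 mg/L.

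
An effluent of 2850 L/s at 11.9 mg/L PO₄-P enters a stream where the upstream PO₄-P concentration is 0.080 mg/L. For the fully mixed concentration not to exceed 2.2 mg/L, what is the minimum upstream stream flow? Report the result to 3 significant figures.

Set C_mix = 2.2: (Q·0.08000 + 2850·11.90) / (Q + 2850) = 2.2
→ Q = 2850·(11.90 − 2.2)/(2.2 − 0.08000) = 13040 L/s.

13000 L/s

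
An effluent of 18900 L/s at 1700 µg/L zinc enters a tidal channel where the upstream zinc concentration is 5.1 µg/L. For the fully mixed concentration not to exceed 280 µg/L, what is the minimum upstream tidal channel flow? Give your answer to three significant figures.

Set C_mix = 280: (Q·5.100 + 18900·1700) / (Q + 18900) = 280
→ Q = 18900·(1700 − 280)/(280 − 5.100) = 97630 L/s.

97600 L/s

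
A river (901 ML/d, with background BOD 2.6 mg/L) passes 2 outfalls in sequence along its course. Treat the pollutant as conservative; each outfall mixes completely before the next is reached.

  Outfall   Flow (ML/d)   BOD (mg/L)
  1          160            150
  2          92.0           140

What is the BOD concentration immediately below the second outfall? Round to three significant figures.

34.0 mg/L

After outfall 1: Q = 901.0 + 160.0 = 1061 ML/d; C = (901.0·2.600 + 160.0·150.0)/1061 = 24.83 mg/L.
After outfall 2: Q = 1061 + 92.00 = 1153 ML/d; C = (1061·24.83 + 92.00·140.0)/1153 = 34.02 mg/L.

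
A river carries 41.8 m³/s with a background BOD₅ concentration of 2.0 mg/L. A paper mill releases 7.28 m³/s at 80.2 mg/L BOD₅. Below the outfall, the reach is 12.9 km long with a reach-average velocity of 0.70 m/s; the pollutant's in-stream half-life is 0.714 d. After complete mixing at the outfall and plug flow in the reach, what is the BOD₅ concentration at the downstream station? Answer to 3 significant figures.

Mass balance: C = (41.80·2.000 + 7.280·80.20) / 49.08 = 667.5/49.08 = 13.60 mg/L.
Travel time t = 12.9·1000 / 0.70 = 18430 s = 5.119 h.
Half-life 0.714 d → k = ln 2 / 0.714 = 0.9708 d⁻¹.
Decay over the reach: 13.60·exp(−kt) = 13.60·0.8130 = 11.06 mg/L.

11.1 mg/L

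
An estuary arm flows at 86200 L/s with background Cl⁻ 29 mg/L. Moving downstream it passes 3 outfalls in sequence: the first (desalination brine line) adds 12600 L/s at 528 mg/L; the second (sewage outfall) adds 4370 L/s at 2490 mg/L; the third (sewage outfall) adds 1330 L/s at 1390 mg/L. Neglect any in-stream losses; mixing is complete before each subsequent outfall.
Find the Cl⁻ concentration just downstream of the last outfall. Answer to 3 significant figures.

Below outfall 1: Q → 98800 L/s, C = (86200·29.00 + 12600·528.0)/98800 = 92.64 mg/L.
Below outfall 2: Q → 103200 L/s, C = (98800·92.64 + 4370·2490)/103200 = 194.2 mg/L.
Below outfall 3: Q → 104500 L/s, C = (103200·194.2 + 1330·1390)/104500 = 209.4 mg/L.

209 mg/L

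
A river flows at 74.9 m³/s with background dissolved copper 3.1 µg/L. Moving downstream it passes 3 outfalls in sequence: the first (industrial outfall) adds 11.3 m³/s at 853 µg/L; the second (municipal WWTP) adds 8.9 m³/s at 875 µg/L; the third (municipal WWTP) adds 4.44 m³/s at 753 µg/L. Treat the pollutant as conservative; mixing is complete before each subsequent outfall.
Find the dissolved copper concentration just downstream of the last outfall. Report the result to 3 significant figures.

After outfall 1: Q = 74.90 + 11.30 = 86.20 m³/s; C = (74.90·3.100 + 11.30·853.0)/86.20 = 114.5 µg/L.
After outfall 2: Q = 86.20 + 8.900 = 95.10 m³/s; C = (86.20·114.5 + 8.900·875.0)/95.10 = 185.7 µg/L.
After outfall 3: Q = 95.10 + 4.440 = 99.54 m³/s; C = (95.10·185.7 + 4.440·753.0)/99.54 = 211.0 µg/L.

211 µg/L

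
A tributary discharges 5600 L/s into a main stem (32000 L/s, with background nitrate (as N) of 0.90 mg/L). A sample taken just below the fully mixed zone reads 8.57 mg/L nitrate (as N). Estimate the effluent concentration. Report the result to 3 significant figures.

Mass balance: 32000·0.9000 + 5600·Cₑ = 37600·8.570
→ Cₑ = (37600·8.570 − 32000·0.9000) / 5600 = 52.40 mg/L.

52.4 mg/L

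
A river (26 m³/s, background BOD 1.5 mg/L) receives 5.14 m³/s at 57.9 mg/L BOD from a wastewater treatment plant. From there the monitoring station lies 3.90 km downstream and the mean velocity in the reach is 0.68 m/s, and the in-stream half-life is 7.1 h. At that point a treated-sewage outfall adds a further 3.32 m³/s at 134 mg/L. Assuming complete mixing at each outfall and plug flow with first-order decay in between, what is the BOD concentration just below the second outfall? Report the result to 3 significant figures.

21.3 mg/L

Conservation of mass: C = (26.00·1.500 + 5.140·57.90) / 31.14 = 336.6/31.14 = 10.81 mg/L; combined flow 31.14 m³/s.
Travel time t = 3.90·1000 / 0.68 = 5735 s = 1.593 h.
Half-life 7.1 h → k = ln 2 / 7.1 = 0.09763 h⁻¹ = 2.343 d⁻¹.
After decay, C = 10.81 × e^(−kt) = 10.81 × 0.8560 = 9.252 mg/L.
Second outfall: C = (31.14·9.252 + 3.320·134.0)/34.46 = 21.27 mg/L.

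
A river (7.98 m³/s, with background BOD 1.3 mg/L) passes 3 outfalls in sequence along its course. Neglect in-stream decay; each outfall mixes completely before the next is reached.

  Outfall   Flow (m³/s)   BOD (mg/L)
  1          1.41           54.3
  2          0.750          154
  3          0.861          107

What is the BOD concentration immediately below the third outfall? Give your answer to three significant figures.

26.8 mg/L

Below outfall 1: Q → 9.390 m³/s, C = (7.980·1.300 + 1.410·54.30)/9.390 = 9.258 mg/L.
Below outfall 2: Q → 10.14 m³/s, C = (9.390·9.258 + 0.7500·154.0)/10.14 = 19.96 mg/L.
Below outfall 3: Q → 11.00 m³/s, C = (10.14·19.96 + 0.8610·107.0)/11.00 = 26.78 mg/L.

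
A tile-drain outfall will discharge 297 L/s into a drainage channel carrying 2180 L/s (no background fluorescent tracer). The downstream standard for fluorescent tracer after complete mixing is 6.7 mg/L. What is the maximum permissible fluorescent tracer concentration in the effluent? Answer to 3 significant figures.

55.9 mg/L

At the limit, (Qr·Cr + Qe·Cₑ)/(Qr + Qe) = 6.7:
Cₑ = (2477·6.7 − 2180·0) / 297.0 = 55.88 mg/L.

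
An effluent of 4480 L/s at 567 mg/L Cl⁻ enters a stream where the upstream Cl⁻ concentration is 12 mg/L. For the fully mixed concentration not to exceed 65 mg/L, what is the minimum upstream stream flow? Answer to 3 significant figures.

42400 L/s

Set C_mix = 65: (Q·12.00 + 4480·567.0) / (Q + 4480) = 65
→ Q = 4480·(567.0 − 65)/(65 − 12.00) = 42430 L/s.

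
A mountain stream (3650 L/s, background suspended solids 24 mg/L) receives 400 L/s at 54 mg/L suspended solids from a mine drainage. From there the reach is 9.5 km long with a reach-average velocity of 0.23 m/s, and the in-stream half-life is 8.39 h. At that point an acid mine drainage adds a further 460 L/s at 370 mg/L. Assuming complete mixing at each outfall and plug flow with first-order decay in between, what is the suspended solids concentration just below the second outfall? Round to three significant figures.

After mixing, C = (3650·24.00 + 400.0·54.00) / 4050 = 109200/4050 = 26.96 mg/L; combined flow 4050 L/s.
Travel time t = 9.5·1000 / 0.23 = 41300 s = 11.47 h.
Half-life 8.39 h → k = ln 2 / 8.39 = 0.08262 h⁻¹ = 1.983 d⁻¹.
Applying C = C₀e^(−kt): 26.96 × 0.3876 = 10.45 mg/L.
Second outfall: C = (4050·10.45 + 460.0·370.0)/4510 = 47.12 mg/L.

47.1 mg/L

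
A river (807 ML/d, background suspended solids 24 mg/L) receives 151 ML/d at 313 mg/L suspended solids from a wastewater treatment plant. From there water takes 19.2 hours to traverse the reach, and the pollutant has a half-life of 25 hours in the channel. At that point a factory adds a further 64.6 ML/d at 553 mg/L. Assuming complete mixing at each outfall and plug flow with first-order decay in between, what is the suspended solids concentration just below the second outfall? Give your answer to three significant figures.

73.2 mg/L

Mixed concentration C = ΣQC/ΣQ = (807.0·24.00 + 151.0·313.0) / 958.0 = 66630/958.0 = 69.55 mg/L; combined flow 958.0 ML/d.
Half-life 25 h → k = ln 2 / 25 = 0.02773 h⁻¹ = 0.6654 d⁻¹.
After decay, C = 69.55 × e^(−kt) = 69.55 × 0.5872 = 40.84 mg/L.
Second outfall: C = (958.0·40.84 + 64.60·553.0)/1023 = 73.20 mg/L.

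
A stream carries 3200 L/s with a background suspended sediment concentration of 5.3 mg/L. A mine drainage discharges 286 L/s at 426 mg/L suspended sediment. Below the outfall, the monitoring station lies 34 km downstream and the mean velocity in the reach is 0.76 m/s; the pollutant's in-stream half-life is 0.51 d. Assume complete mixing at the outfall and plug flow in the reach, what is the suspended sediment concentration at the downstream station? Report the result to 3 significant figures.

19.7 mg/L

Conservation of mass: C = (3200·5.300 + 286.0·426.0) / 3486 = 138800/3486 = 39.82 mg/L.
Travel time t = 34·1000 / 0.76 = 44740 s = 12.43 h.
Half-life 0.51 d → k = ln 2 / 0.51 = 1.359 d⁻¹.
Decay over the reach: 39.82·exp(−kt) = 39.82·0.4947 = 19.70 mg/L.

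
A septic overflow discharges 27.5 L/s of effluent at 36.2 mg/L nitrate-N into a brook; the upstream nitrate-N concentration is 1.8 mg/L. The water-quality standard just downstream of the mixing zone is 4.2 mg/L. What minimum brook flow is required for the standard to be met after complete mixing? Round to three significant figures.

Set C_mix = 4.2: (Q·1.800 + 27.50·36.20) / (Q + 27.50) = 4.2
→ Q = 27.50·(36.20 − 4.2)/(4.2 − 1.800) = 366.7 L/s.

367 L/s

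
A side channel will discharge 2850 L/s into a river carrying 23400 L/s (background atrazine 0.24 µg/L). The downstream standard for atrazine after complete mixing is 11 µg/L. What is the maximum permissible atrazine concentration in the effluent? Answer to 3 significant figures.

99.3 µg/L

At the limit, (Qr·Cr + Qe·Cₑ)/(Qr + Qe) = 11:
Cₑ = (26250·11 − 23400·0.2400) / 2850 = 99.35 µg/L.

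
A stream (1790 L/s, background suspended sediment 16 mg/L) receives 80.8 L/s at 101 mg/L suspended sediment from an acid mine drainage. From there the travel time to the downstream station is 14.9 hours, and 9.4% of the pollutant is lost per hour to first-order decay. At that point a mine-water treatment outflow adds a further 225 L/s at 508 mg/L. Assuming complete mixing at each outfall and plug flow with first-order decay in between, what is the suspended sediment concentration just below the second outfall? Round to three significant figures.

Conservation of mass: C = (1790·16.00 + 80.80·101.0) / 1871 = 36800/1871 = 19.67 mg/L; combined flow 1871 L/s.
9.4%/h lost → k = −ln(1 − 0.094) = 0.09872 h⁻¹.
Decay over the reach: 19.67·exp(−kt) = 19.67·0.2297 = 4.519 mg/L.
At the second outfall, C = (1871·4.519 + 225.0·508.0) / (1871 + 225.0) = 58.57 mg/L.

58.6 mg/L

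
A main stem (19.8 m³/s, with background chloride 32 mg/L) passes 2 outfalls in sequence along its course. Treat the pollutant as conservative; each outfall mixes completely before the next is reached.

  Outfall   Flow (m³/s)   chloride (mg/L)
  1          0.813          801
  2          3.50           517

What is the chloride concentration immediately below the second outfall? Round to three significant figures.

After outfall 1: Q = 19.80 + 0.8130 = 20.61 m³/s; C = (19.80·32.00 + 0.8130·801.0)/20.61 = 62.33 mg/L.
After outfall 2: Q = 20.61 + 3.500 = 24.11 m³/s; C = (20.61·62.33 + 3.500·517.0)/24.11 = 128.3 mg/L.

128 mg/L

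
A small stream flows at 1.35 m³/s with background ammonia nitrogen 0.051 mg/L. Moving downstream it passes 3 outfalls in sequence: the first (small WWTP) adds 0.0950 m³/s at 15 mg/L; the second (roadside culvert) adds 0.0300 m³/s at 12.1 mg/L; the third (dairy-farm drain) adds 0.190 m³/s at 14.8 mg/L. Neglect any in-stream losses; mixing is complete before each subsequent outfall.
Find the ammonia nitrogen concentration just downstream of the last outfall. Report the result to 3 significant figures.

2.80 mg/L

Outfall 1: combined Q = 1.445 m³/s; C = (1.350·0.05100 + 0.09500·15.00)/1.445 = 1.034 mg/L.
Outfall 2: combined Q = 1.475 m³/s; C = (1.445·1.034 + 0.03000·12.10)/1.475 = 1.259 mg/L.
Outfall 3: combined Q = 1.665 m³/s; C = (1.475·1.259 + 0.1900·14.80)/1.665 = 2.804 mg/L.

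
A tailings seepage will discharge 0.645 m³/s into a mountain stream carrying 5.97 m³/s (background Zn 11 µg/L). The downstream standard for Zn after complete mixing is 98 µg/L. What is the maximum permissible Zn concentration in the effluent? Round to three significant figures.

At the limit, (Qr·Cr + Qe·Cₑ)/(Qr + Qe) = 98:
Cₑ = (6.615·98 − 5.970·11.00) / 0.6450 = 903.3 µg/L.

903 µg/L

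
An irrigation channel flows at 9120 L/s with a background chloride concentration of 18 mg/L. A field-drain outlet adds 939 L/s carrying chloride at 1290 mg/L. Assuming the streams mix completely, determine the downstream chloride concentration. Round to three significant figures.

137 mg/L

Conservation of mass: C = (9120·18.00 + 939.0·1290) / 10060 = 1375000/10060 = 136.7 mg/L.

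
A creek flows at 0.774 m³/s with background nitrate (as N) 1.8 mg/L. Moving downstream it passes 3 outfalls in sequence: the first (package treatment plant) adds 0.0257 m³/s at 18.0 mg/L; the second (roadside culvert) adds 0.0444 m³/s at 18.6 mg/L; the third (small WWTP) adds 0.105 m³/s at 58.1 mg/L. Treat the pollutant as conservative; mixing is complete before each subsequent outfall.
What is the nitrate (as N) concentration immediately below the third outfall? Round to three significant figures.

9.25 mg/L

Below outfall 1: Q → 0.7997 m³/s, C = (0.7740·1.800 + 0.02570·18.00)/0.7997 = 2.321 mg/L.
Below outfall 2: Q → 0.8441 m³/s, C = (0.7997·2.321 + 0.04440·18.60)/0.8441 = 3.177 mg/L.
Below outfall 3: Q → 0.9491 m³/s, C = (0.8441·3.177 + 0.1050·58.10)/0.9491 = 9.253 mg/L.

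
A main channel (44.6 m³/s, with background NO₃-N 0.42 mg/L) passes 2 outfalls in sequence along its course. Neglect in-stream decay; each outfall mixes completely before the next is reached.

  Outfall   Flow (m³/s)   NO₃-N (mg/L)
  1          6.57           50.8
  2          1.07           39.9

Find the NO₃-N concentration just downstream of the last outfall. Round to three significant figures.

Outfall 1: combined Q = 51.17 m³/s; C = (44.60·0.4200 + 6.570·50.80)/51.17 = 6.889 mg/L.
Outfall 2: combined Q = 52.24 m³/s; C = (51.17·6.889 + 1.070·39.90)/52.24 = 7.565 mg/L.

7.56 mg/L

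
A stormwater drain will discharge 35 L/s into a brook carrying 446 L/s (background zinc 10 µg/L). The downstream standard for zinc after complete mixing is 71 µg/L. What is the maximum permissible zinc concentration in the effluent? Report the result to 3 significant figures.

At the limit, (Qr·Cr + Qe·Cₑ)/(Qr + Qe) = 71:
Cₑ = (481.0·71 − 446.0·10.00) / 35.00 = 848.3 µg/L.

848 µg/L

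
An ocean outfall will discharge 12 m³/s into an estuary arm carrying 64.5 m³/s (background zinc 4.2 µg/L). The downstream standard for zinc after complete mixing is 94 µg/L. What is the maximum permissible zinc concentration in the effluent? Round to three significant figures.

At the limit, (Qr·Cr + Qe·Cₑ)/(Qr + Qe) = 94:
Cₑ = (76.50·94 − 64.50·4.200) / 12.00 = 576.7 µg/L.

577 µg/L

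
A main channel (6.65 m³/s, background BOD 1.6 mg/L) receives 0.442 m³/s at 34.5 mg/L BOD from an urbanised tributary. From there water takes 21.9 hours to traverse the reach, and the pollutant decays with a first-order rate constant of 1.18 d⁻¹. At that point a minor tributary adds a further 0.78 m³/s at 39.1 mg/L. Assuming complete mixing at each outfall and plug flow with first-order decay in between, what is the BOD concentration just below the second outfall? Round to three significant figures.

4.99 mg/L

Conservation of mass: C = (6.650·1.600 + 0.4420·34.50) / 7.092 = 25.89/7.092 = 3.650 mg/L; combined flow 7.092 m³/s.
First-order decay: C = 3.650·exp(−k·t) = 3.650·0.3407 = 1.244 mg/L.
Second outfall: C = (7.092·1.244 + 0.7800·39.10)/7.872 = 4.995 mg/L.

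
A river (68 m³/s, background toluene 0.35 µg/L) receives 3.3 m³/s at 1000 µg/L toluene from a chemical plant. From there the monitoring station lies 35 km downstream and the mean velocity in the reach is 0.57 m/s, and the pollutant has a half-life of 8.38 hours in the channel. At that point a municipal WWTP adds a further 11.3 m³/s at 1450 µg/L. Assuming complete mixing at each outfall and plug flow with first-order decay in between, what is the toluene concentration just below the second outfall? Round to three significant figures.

208 µg/L

Conservation of mass: C = (68.00·0.3500 + 3.300·1000) / 71.30 = 3324/71.30 = 46.62 µg/L; combined flow 71.30 m³/s.
Travel time t = 35·1000 / 0.57 = 61400 s = 17.06 h.
Half-life 8.38 h → k = ln 2 / 8.38 = 0.08271 h⁻¹ = 1.985 d⁻¹.
Decay over the reach: 46.62·exp(−kt) = 46.62·0.2439 = 11.37 µg/L.
At the second outfall, C = (71.30·11.37 + 11.30·1450) / (71.30 + 11.30) = 208.2 µg/L.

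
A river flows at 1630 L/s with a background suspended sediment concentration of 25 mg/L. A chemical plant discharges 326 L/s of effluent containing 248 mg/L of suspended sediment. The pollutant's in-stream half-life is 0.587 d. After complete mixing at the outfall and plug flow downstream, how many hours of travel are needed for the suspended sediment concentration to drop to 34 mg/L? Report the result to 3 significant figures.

12.3 h

Flow-weighted average: C = (1630·25.00 + 326.0·248.0) / 1956 = 121600/1956 = 62.17 mg/L.
Half-life 0.587 d → k = ln 2 / 0.587 = 1.181 d⁻¹.
62.17·exp(−k·t) = 34 → t = ln(62.17/34)/k = 44150 s = 12.27 h.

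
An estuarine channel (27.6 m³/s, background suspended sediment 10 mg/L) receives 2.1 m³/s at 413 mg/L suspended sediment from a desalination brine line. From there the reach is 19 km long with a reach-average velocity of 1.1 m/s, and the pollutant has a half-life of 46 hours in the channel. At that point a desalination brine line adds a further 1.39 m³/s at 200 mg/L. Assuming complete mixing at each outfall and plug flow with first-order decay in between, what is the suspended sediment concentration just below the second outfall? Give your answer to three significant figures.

43.2 mg/L

After mixing, C = (27.60·10.00 + 2.100·413.0) / 29.70 = 1143/29.70 = 38.49 mg/L; combined flow 29.70 m³/s.
Travel time t = 19·1000 / 1.1 = 17270 s = 4.798 h.
Half-life 46 h → k = ln 2 / 46 = 0.01507 h⁻¹ = 0.3616 d⁻¹.
First-order decay: C = 38.49·exp(−k·t) = 38.49·0.9303 = 35.81 mg/L.
At the second outfall, C = (29.70·35.81 + 1.390·200.0) / (29.70 + 1.390) = 43.15 mg/L.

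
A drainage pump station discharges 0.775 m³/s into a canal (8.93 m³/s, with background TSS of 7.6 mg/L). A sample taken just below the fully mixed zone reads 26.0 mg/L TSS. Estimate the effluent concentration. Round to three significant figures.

238 mg/L

Mass balance: 8.930·7.600 + 0.7750·Cₑ = 9.705·26.00
→ Cₑ = (9.705·26.00 − 8.930·7.600) / 0.7750 = 238.0 mg/L.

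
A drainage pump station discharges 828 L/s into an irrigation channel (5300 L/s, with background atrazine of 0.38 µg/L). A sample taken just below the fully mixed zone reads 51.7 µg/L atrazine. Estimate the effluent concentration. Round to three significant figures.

380 µg/L

Mass balance: 5300·0.3800 + 828.0·Cₑ = 6128·51.70
→ Cₑ = (6128·51.70 − 5300·0.3800) / 828.0 = 380.2 µg/L.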